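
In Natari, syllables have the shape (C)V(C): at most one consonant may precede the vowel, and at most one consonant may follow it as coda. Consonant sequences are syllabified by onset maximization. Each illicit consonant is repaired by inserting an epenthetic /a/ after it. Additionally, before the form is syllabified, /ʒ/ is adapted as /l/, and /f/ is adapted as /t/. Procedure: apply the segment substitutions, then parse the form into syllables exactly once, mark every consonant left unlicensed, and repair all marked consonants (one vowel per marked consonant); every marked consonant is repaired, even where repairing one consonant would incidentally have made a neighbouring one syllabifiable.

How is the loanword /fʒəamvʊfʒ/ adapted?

taləamvʊtla

Substitution: /f/ → /t/, /ʒ/ → /l/, giving /tləamvʊtl/.
Under (C)V(C), the unsyllabifiable consonants are /t/, /l/ (at most one coda consonant is licensed; onsets are limited to one consonant).
Inserting the epenthetic vowel yields /t/ → /ta/, /l/ → /la/.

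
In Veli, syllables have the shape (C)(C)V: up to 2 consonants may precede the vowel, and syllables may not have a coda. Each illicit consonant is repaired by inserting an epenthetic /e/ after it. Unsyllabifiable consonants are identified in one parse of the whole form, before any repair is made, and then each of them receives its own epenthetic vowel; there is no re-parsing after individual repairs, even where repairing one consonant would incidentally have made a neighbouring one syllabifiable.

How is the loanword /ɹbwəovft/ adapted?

ɹebwəovefete

The consonants /ɹ/, /v/, /f/, /t/ cannot be parsed into a legal (C)(C)V syllable (no codas are permitted; onsets may contain at most 2 consonants).
Inserting the epenthetic vowel yields /ɹ/ → /ɹe/, /v/ → /ve/, /f/ → /fe/, /t/ → /te/.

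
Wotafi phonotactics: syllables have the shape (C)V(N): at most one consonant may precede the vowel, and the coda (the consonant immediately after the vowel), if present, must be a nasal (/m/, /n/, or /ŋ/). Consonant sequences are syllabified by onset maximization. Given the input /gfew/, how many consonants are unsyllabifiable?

2

Syllabifying with onset maximization leaves /g/, /w/ stranded (only a nasal (/m/, /n/, or /ŋ/) is licensed in coda position; onsets are limited to one consonant).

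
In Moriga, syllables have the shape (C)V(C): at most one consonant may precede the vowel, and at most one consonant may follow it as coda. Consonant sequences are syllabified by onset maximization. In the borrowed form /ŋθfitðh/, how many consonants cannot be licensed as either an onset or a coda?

4

Syllabifying with onset maximization leaves /ŋ/, /θ/, /ð/, /h/ stranded (at most one coda consonant is licensed; onsets are limited to one consonant).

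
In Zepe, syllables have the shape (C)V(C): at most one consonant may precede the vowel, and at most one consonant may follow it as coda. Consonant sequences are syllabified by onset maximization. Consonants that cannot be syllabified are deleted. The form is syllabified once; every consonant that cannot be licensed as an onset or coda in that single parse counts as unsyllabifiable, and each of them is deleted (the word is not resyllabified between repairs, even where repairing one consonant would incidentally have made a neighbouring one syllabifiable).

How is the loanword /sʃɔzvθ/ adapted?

The consonants /s/, /v/, /θ/ cannot be parsed into a legal (C)V(C) syllable (at most one coda consonant is licensed; onsets are limited to one consonant).
Each unlicensed consonant is deleted: /s/, /v/, /θ/.

ʃɔz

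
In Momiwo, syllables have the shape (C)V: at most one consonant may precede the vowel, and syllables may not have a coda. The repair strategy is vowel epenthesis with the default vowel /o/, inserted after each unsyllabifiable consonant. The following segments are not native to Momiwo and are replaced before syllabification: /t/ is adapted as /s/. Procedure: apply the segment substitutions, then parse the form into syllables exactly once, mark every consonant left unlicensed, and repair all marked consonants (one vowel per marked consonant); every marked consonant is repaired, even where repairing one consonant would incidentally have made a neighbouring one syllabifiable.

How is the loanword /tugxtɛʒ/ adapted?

sugoxosɛʒo

Substitution: /t/ → /s/, giving /sugxsɛʒ/.
The consonants /g/, /x/, /ʒ/ cannot be parsed into a legal (C)V syllable (no codas are permitted; onsets are limited to one consonant).
Inserting the epenthetic vowel yields /g/ → /go/, /x/ → /xo/, /ʒ/ → /ʒo/.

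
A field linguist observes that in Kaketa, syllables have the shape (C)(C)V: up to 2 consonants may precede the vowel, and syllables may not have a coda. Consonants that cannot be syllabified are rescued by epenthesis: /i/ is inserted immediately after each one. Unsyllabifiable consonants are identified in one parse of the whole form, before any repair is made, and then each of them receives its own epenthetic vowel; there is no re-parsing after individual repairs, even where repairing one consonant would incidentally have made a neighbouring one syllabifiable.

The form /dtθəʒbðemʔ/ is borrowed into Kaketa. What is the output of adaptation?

ditθəʒibðemiʔi

The consonants /d/, /ʒ/, /m/, /ʔ/ cannot be parsed into a legal (C)(C)V syllable (no codas are permitted; onsets may contain at most 2 consonants).
Each unlicensed consonant becomes the onset of a new syllable: /d/ → /di/, /ʒ/ → /ʒi/, /m/ → /mi/, /ʔ/ → /ʔi/.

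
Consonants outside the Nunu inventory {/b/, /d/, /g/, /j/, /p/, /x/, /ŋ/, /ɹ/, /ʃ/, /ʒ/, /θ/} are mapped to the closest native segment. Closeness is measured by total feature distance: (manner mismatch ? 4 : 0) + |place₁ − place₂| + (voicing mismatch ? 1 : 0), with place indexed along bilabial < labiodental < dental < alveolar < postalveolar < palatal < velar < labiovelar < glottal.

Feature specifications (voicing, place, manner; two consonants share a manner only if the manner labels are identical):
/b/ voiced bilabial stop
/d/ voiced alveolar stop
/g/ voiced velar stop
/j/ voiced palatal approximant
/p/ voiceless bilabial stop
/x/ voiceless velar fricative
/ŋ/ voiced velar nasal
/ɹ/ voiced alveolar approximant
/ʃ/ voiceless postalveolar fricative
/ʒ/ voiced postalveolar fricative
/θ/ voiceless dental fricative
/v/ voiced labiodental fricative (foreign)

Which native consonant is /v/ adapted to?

θ

/θ/ is closest: same manner (fricative), place distance 1 (labiodental→dental), voicing differs (+1); total 2. Next closest is /ʒ/ at distance 3.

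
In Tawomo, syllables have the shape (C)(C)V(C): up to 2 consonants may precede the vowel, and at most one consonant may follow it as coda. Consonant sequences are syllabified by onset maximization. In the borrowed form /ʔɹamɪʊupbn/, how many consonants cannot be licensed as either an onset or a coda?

Under (C)(C)V(C), the unsyllabifiable consonants are /b/, /n/ (at most one coda consonant is licensed; onsets may contain at most 2 consonants).

2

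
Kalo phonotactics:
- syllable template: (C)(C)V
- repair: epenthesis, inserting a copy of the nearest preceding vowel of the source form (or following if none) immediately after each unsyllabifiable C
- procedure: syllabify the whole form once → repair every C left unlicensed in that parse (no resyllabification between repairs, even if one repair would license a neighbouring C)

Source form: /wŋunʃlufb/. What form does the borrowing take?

wŋunuʃlufubu

The consonants /n/, /f/, /b/ cannot be parsed into a legal (C)(C)V syllable (no codas are permitted; onsets may contain at most 2 consonants).
Each unlicensed consonant becomes the onset of a new syllable: /n/ → /nu/, /f/ → /fu/, /b/ → /bu/.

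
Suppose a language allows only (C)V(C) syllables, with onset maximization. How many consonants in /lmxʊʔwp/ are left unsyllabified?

4

Under (C)V(C), the unsyllabifiable consonants are /l/, /m/, /w/, /p/ (at most one coda consonant is licensed; onsets are limited to one consonant).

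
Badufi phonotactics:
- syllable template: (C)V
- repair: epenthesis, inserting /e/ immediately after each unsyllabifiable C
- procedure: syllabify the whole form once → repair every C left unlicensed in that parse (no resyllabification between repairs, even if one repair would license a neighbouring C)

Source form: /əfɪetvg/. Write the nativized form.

The consonants /t/, /v/, /g/ cannot be parsed into a legal (C)V syllable (no codas are permitted; onsets are limited to one consonant).
Inserting the epenthetic vowel yields /t/ → /te/, /v/ → /ve/, /g/ → /ge/.

əfɪetevege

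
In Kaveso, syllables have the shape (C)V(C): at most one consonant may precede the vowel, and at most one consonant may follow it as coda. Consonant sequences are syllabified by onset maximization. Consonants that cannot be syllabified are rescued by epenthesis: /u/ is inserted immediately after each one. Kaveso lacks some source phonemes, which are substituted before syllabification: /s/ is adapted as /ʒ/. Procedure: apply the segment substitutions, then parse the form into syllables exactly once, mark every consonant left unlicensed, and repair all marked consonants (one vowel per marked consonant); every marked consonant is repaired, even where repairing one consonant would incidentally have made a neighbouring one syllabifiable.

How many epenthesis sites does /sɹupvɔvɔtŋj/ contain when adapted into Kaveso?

After substitution the input is /ʒɹupvɔvɔtŋj/.
The unsyllabifiable consonants are /ʒ/, /ŋ/, /j/; each receives one epenthetic vowel.

3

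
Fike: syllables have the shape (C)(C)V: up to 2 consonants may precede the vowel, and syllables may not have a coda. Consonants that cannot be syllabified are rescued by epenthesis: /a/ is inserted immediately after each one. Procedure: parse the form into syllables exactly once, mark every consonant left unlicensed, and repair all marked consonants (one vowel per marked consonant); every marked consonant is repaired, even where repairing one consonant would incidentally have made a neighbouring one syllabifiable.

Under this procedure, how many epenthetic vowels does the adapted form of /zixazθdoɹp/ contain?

3

The unsyllabifiable consonants are /z/, /ɹ/, /p/; each receives one epenthetic vowel.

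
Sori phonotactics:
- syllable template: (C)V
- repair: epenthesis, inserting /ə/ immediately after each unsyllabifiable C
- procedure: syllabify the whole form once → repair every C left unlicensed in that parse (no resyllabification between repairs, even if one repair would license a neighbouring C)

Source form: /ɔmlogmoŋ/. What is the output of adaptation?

The consonants /m/, /g/, /ŋ/ cannot be parsed into a legal (C)V syllable (no codas are permitted; onsets are limited to one consonant).
Inserting the epenthetic vowel yields /m/ → /mə/, /g/ → /gə/, /ŋ/ → /ŋə/.

ɔməlogəmoŋə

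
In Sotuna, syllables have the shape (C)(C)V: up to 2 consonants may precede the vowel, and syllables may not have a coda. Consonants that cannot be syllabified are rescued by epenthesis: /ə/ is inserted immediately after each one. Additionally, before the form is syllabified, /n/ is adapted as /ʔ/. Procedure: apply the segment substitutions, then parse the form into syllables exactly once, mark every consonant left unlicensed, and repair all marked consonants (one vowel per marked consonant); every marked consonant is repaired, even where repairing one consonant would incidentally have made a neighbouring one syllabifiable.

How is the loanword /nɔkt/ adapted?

ʔɔkətə

Substitution: /n/ → /ʔ/, giving /ʔɔkt/.
The consonants /k/, /t/ cannot be parsed into a legal (C)(C)V syllable (no codas are permitted; onsets may contain at most 2 consonants).
Each unlicensed consonant becomes the onset of a new syllable: /k/ → /kə/, /t/ → /tə/.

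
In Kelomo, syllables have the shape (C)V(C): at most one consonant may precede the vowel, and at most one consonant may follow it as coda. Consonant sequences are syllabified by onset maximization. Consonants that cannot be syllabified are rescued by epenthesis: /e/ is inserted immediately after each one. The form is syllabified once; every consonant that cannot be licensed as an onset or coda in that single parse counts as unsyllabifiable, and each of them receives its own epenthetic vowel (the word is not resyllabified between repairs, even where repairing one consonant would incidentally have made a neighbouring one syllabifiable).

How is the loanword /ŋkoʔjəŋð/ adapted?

ŋekoʔjəŋðe

The consonants /ŋ/, /ð/ cannot be parsed into a legal (C)V(C) syllable (at most one coda consonant is licensed; onsets are limited to one consonant).
Epenthesis after each stranded consonant: /ŋ/ → /ŋe/, /ð/ → /ðe/.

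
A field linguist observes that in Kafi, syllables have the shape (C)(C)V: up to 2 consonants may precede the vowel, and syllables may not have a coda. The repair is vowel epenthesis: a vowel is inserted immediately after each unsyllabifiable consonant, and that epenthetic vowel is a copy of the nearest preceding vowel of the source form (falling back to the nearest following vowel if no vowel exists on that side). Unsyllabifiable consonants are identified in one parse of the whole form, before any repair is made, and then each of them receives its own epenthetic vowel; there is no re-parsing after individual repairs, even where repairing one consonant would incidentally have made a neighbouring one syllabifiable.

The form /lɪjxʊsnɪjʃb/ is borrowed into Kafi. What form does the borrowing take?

lɪjxʊsnɪjɪʃɪbɪ

Syllabifying with onset maximization leaves /j/, /ʃ/, /b/ stranded (no codas are permitted; onsets may contain at most 2 consonants).
Inserting the epenthetic vowel yields /j/ → /jɪ/, /ʃ/ → /ʃɪ/, /b/ → /bɪ/.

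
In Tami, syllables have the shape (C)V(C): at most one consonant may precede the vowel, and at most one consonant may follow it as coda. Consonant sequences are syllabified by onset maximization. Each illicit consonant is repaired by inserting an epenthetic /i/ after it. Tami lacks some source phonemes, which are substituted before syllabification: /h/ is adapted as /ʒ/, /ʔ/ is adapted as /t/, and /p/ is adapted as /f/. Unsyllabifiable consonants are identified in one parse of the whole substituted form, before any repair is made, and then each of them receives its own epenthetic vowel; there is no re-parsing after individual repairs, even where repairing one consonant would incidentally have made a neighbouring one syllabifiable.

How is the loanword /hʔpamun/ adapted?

Substitution: /h/ → /ʒ/, /ʔ/ → /t/, /p/ → /f/, giving /ʒtfamun/.
The consonants /ʒ/, /t/ cannot be parsed into a legal (C)V(C) syllable (at most one coda consonant is licensed; onsets are limited to one consonant).
Inserting the epenthetic vowel yields /ʒ/ → /ʒi/, /t/ → /ti/.

ʒitifamun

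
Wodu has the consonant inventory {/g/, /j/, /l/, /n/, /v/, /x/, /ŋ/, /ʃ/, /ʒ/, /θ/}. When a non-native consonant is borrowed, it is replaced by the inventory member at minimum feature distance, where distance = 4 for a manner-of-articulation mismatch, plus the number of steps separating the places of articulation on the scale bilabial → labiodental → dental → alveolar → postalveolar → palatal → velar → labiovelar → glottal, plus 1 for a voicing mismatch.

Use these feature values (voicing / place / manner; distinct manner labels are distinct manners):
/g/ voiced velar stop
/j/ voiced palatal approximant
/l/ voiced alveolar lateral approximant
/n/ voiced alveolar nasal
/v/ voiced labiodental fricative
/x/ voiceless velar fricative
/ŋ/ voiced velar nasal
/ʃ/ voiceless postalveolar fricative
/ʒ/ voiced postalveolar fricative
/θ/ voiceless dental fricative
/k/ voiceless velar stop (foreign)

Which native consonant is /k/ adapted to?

/g/ is closest: same manner (stop), place distance 0 (velar→velar), voicing differs (+1); total 1. Next closest is /x/ at distance 4.

g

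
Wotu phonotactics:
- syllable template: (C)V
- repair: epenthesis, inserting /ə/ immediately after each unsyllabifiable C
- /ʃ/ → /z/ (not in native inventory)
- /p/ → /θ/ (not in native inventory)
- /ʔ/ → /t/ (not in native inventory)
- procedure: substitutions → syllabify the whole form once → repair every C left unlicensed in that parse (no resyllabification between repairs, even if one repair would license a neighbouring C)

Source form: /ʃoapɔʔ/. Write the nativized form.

zoaθɔtə

Substitution: /ʃ/ → /z/, /p/ → /θ/, /ʔ/ → /t/, giving /zoaθɔt/.
Under (C)V, the unsyllabifiable consonants are /t/ (no codas are permitted; onsets are limited to one consonant).
Each unlicensed consonant becomes the onset of a new syllable: /t/ → /tə/.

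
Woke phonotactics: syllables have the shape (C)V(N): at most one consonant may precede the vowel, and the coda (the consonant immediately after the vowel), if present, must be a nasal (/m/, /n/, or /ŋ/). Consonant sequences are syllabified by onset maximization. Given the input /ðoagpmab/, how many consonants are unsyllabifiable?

3

The consonants /g/, /p/, /b/ cannot be parsed into a legal (C)V(N) syllable (only a nasal (/m/, /n/, or /ŋ/) is licensed in coda position; onsets are limited to one consonant).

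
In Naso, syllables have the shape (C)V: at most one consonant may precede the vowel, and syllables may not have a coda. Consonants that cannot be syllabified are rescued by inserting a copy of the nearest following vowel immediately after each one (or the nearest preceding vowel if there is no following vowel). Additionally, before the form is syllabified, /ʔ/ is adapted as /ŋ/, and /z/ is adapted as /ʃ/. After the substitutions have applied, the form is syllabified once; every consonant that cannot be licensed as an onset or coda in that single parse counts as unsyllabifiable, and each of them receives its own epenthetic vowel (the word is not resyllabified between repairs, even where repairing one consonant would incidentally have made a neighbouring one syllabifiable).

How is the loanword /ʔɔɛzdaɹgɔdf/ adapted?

Substitution: /ʔ/ → /ŋ/, /z/ → /ʃ/, giving /ŋɔɛʃdaɹgɔdf/.
Under (C)V, the unsyllabifiable consonants are /ʃ/, /ɹ/, /d/, /f/ (no codas are permitted; onsets are limited to one consonant).
Each unlicensed consonant becomes the onset of a new syllable: /ʃ/ → /ʃa/, /ɹ/ → /ɹɔ/, /d/ → /dɔ/, /f/ → /fɔ/.

ŋɔɛʃadaɹɔgɔdɔfɔ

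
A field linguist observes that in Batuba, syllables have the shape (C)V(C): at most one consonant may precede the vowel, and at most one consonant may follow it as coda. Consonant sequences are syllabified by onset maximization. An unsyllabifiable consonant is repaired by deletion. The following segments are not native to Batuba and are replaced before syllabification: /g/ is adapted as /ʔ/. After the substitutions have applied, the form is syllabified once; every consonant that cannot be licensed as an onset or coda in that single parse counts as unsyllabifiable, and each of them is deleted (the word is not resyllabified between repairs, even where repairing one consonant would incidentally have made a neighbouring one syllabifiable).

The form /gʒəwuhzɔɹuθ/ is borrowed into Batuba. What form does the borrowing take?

ʒəwuhzɔɹuθ

Substitution: /g/ → /ʔ/, giving /ʔʒəwuhzɔɹuθ/.
Under (C)V(C), the unsyllabifiable consonants are /ʔ/ (at most one coda consonant is licensed; onsets are limited to one consonant).
Deleting the stranded consonants removes /ʔ/.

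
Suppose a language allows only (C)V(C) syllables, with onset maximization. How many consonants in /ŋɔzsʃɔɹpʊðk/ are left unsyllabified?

2

The consonants /s/, /k/ cannot be parsed into a legal (C)V(C) syllable (at most one coda consonant is licensed; onsets are limited to one consonant).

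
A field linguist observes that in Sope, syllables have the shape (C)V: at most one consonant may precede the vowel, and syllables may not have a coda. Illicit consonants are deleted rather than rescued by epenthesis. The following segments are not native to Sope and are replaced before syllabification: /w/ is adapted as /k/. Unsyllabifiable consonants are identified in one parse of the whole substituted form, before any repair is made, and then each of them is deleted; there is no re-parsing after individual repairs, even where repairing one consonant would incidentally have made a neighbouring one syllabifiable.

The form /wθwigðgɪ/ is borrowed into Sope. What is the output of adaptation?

Substitution: /w/ → /k/, giving /kθkigðgɪ/.
The consonants /k/, /θ/, /g/, /ð/ cannot be parsed into a legal (C)V syllable (no codas are permitted; onsets are limited to one consonant).
Deletion applies to /k/, /θ/, /g/, /ð/.

kigɪ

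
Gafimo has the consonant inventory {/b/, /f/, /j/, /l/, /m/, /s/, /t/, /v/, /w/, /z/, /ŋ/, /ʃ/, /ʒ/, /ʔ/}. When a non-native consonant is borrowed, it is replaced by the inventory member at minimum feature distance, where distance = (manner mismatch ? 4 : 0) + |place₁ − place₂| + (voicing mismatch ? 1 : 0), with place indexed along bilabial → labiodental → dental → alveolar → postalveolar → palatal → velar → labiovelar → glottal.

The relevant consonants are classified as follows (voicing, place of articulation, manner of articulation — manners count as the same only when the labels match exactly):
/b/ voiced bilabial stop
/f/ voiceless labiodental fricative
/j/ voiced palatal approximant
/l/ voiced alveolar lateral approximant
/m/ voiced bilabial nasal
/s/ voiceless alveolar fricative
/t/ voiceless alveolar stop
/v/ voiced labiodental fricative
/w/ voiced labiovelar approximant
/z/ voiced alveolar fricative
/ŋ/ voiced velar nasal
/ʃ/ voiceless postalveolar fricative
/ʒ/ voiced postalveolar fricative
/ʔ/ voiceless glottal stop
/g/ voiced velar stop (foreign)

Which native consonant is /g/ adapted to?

ʔ

/ʔ/ is closest: same manner (stop), place distance 2 (velar→glottal), voicing differs (+1); total 3. Next closest is /t/ at distance 4.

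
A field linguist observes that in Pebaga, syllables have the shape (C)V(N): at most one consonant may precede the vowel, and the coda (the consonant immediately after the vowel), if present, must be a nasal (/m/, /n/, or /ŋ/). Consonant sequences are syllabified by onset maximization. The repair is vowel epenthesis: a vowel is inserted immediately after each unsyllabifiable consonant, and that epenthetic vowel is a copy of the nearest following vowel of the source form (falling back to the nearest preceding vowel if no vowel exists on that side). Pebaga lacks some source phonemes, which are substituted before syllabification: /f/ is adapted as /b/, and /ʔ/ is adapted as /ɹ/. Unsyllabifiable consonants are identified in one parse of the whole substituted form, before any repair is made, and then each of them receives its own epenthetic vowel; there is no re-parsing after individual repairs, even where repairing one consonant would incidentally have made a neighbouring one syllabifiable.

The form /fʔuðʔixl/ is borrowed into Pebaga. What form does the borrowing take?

Substitution: /f/ → /b/, /ʔ/ → /ɹ/, giving /bɹuðɹixl/.
Under (C)V(N), the unsyllabifiable consonants are /b/, /ð/, /x/, /l/ (only a nasal (/m/, /n/, or /ŋ/) is licensed in coda position; onsets are limited to one consonant).
Each unlicensed consonant becomes the onset of a new syllable: /b/ → /bu/, /ð/ → /ði/, /x/ → /xi/, /l/ → /li/.

buɹuðiɹixili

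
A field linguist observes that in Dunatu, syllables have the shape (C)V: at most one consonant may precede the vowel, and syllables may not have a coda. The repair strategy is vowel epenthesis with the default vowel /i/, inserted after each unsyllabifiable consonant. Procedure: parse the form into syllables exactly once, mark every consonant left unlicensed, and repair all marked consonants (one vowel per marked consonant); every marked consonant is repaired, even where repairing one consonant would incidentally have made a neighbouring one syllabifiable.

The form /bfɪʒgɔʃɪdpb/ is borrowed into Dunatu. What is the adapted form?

The consonants /b/, /ʒ/, /d/, /p/, /b/ cannot be parsed into a legal (C)V syllable (no codas are permitted; onsets are limited to one consonant).
Inserting the epenthetic vowel yields /b/ → /bi/, /ʒ/ → /ʒi/, /d/ → /di/, /p/ → /pi/, /b/ → /bi/.

bifɪʒigɔʃɪdipibi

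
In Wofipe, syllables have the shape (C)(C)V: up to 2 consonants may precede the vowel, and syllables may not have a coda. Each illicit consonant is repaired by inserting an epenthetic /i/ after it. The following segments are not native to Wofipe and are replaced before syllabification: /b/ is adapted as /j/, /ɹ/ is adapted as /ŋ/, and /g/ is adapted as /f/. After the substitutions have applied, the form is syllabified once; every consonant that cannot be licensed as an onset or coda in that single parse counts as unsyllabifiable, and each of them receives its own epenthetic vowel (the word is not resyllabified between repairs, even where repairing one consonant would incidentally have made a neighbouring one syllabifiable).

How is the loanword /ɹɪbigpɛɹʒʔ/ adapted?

ŋɪjifpɛŋiʒiʔi

Substitution: /ɹ/ → /ŋ/, /b/ → /j/, /g/ → /f/, giving /ŋɪjifpɛŋʒʔ/.
The consonants /ŋ/, /ʒ/, /ʔ/ cannot be parsed into a legal (C)(C)V syllable (no codas are permitted; onsets may contain at most 2 consonants).
Each unlicensed consonant becomes the onset of a new syllable: /ŋ/ → /ŋi/, /ʒ/ → /ʒi/, /ʔ/ → /ʔi/.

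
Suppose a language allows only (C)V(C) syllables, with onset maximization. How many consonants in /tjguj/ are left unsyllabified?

2

The consonants /t/, /j/ cannot be parsed into a legal (C)V(C) syllable (at most one coda consonant is licensed; onsets are limited to one consonant).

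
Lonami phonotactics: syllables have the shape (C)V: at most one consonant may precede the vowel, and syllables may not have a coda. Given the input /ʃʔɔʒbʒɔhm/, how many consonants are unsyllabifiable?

Syllabifying with onset maximization leaves /ʃ/, /ʒ/, /b/, /h/, /m/ stranded (no codas are permitted; onsets are limited to one consonant).

5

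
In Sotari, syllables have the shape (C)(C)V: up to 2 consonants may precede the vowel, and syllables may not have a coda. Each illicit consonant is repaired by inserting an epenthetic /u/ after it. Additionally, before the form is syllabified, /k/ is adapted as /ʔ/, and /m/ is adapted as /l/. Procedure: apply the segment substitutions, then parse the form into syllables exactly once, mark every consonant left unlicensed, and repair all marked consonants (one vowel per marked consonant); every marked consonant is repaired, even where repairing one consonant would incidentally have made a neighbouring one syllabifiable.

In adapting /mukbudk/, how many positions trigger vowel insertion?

After substitution the input is /luʔbudʔ/.
The unsyllabifiable consonants are /d/, /ʔ/; each receives one epenthetic vowel.

2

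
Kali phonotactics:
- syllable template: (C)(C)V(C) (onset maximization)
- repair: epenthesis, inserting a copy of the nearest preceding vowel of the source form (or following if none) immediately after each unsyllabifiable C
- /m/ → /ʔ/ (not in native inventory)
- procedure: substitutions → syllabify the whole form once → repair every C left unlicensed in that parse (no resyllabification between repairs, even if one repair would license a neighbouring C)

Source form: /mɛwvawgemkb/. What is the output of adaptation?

ʔɛwvawgeʔkebe

Substitution: /m/ → /ʔ/, giving /ʔɛwvawgeʔkb/.
The consonants /k/, /b/ cannot be parsed into a legal (C)(C)V(C) syllable (at most one coda consonant is licensed; onsets may contain at most 2 consonants).
Epenthesis after each stranded consonant: /k/ → /ke/, /b/ → /be/.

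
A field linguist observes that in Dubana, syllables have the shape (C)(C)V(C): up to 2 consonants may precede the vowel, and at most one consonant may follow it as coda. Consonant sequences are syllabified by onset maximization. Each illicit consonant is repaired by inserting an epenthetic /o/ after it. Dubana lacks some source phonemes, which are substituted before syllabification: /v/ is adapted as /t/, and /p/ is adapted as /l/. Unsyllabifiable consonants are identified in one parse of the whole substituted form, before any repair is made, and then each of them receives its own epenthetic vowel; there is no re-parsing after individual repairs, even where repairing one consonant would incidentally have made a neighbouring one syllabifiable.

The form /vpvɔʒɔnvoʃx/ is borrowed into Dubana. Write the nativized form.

toltɔʒɔntoʃxo

Substitution: /v/ → /t/, /p/ → /l/, giving /tltɔʒɔntoʃx/.
Syllabifying with onset maximization leaves /t/, /x/ stranded (at most one coda consonant is licensed; onsets may contain at most 2 consonants).
Each unlicensed consonant becomes the onset of a new syllable: /t/ → /to/, /x/ → /xo/.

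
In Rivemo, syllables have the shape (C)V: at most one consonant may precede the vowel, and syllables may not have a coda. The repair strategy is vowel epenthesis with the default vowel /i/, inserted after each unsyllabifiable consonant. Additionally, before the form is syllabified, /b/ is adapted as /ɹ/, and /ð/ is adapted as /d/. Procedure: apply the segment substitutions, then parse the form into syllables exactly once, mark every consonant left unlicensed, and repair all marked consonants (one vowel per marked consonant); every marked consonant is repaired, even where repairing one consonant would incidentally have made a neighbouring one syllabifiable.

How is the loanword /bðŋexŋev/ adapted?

Substitution: /b/ → /ɹ/, /ð/ → /d/, giving /ɹdŋexŋev/.
Under (C)V, the unsyllabifiable consonants are /ɹ/, /d/, /x/, /v/ (no codas are permitted; onsets are limited to one consonant).
Each unlicensed consonant becomes the onset of a new syllable: /ɹ/ → /ɹi/, /d/ → /di/, /x/ → /xi/, /v/ → /vi/.

ɹidiŋexiŋevi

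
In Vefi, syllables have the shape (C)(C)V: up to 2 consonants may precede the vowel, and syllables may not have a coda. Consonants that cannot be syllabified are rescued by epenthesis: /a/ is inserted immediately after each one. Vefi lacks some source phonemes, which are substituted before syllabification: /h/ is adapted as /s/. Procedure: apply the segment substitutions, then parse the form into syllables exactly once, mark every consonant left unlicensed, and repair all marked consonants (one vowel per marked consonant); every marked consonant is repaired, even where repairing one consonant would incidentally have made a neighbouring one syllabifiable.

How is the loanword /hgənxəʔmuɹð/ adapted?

sgənxəʔmuɹaða

Substitution: /h/ → /s/, giving /sgənxəʔmuɹð/.
Under (C)(C)V, the unsyllabifiable consonants are /ɹ/, /ð/ (no codas are permitted; onsets may contain at most 2 consonants).
Epenthesis after each stranded consonant: /ɹ/ → /ɹa/, /ð/ → /ða/.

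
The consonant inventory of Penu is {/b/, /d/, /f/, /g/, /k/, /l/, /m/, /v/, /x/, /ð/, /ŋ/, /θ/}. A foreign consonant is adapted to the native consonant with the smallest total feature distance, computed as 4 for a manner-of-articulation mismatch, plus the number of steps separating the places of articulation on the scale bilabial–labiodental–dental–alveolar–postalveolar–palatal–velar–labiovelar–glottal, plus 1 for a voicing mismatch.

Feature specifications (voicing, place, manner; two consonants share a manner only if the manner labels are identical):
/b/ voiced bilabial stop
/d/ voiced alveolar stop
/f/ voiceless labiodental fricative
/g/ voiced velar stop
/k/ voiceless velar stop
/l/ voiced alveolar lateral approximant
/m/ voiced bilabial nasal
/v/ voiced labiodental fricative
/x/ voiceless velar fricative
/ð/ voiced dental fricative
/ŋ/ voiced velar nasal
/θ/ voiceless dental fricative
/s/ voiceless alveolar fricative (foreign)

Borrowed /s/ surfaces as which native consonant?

/θ/ is closest: same manner (fricative), place distance 1 (alveolar→dental), same voicing; total 1. Next closest is /f/ at distance 2.

θ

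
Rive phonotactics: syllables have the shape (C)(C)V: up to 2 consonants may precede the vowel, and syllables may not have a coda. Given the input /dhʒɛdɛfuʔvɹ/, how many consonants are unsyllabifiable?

4

Syllabifying with onset maximization leaves /d/, /ʔ/, /v/, /ɹ/ stranded (no codas are permitted; onsets may contain at most 2 consonants).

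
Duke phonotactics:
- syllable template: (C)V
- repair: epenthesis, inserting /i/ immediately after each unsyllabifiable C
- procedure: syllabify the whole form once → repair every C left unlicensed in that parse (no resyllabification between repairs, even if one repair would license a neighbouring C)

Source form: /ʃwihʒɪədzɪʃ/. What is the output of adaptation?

The consonants /ʃ/, /h/, /d/, /ʃ/ cannot be parsed into a legal (C)V syllable (no codas are permitted; onsets are limited to one consonant).
Each unlicensed consonant becomes the onset of a new syllable: /ʃ/ → /ʃi/, /h/ → /hi/, /d/ → /di/, /ʃ/ → /ʃi/.

ʃiwihiʒɪədizɪʃi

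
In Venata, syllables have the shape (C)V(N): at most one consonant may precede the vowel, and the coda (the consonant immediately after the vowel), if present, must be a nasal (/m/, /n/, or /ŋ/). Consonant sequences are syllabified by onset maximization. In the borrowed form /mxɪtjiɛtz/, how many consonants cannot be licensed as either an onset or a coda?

4

Under (C)V(N), the unsyllabifiable consonants are /m/, /t/, /t/, /z/ (only a nasal (/m/, /n/, or /ŋ/) is licensed in coda position; onsets are limited to one consonant).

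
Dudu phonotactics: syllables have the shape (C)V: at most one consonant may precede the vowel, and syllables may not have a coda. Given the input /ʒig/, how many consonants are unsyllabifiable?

1

The consonants /g/ cannot be parsed into a legal (C)V syllable (no codas are permitted; onsets are limited to one consonant).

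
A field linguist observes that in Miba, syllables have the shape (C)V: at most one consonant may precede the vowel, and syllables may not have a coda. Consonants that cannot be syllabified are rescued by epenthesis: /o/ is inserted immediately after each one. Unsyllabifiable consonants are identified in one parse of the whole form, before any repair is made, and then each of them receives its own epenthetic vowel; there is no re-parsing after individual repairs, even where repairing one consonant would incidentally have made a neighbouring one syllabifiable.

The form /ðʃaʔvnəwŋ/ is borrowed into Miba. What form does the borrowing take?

ðoʃaʔovonəwoŋo

Under (C)V, the unsyllabifiable consonants are /ð/, /ʔ/, /v/, /w/, /ŋ/ (no codas are permitted; onsets are limited to one consonant).
Epenthesis after each stranded consonant: /ð/ → /ðo/, /ʔ/ → /ʔo/, /v/ → /vo/, /w/ → /wo/, /ŋ/ → /ŋo/.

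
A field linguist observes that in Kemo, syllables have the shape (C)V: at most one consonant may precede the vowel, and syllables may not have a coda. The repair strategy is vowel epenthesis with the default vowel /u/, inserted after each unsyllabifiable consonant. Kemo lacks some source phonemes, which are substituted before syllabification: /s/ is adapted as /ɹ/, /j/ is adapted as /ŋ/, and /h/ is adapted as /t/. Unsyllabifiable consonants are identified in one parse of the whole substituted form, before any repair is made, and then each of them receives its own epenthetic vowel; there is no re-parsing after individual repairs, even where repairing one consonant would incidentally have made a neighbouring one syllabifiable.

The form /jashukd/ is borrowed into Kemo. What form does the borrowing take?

Substitution: /j/ → /ŋ/, /s/ → /ɹ/, /h/ → /t/, giving /ŋaɹtukd/.
The consonants /ɹ/, /k/, /d/ cannot be parsed into a legal (C)V syllable (no codas are permitted; onsets are limited to one consonant).
Inserting the epenthetic vowel yields /ɹ/ → /ɹu/, /k/ → /ku/, /d/ → /du/.

ŋaɹutukudu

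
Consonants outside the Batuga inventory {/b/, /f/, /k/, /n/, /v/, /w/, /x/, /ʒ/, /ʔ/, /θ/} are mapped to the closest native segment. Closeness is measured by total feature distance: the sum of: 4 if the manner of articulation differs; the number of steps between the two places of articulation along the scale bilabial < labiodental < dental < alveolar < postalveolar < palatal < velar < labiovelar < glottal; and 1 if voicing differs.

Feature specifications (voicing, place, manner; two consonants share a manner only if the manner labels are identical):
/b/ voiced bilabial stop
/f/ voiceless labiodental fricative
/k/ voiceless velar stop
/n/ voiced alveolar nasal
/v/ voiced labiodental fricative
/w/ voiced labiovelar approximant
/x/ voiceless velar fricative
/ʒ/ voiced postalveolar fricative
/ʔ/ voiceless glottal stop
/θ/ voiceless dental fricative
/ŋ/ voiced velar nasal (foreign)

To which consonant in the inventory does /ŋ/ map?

n

/n/ is closest: same manner (nasal), place distance 3 (velar→alveolar), same voicing; total 3. Next closest is /k/ at distance 5.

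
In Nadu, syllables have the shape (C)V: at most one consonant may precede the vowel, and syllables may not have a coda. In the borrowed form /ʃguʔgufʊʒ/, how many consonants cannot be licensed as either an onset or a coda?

Under (C)V, the unsyllabifiable consonants are /ʃ/, /ʔ/, /ʒ/ (no codas are permitted; onsets are limited to one consonant).

3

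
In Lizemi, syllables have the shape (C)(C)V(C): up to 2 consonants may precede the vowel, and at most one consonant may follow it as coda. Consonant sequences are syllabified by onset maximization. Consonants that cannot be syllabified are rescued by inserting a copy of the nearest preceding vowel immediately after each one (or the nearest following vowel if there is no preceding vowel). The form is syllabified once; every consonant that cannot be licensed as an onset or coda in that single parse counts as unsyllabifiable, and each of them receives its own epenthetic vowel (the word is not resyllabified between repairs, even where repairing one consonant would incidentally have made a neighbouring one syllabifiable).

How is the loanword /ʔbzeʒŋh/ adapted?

The consonants /ʔ/, /ŋ/, /h/ cannot be parsed into a legal (C)(C)V(C) syllable (at most one coda consonant is licensed; onsets may contain at most 2 consonants).
Inserting the epenthetic vowel yields /ʔ/ → /ʔe/, /ŋ/ → /ŋe/, /h/ → /he/.

ʔebzeʒŋehe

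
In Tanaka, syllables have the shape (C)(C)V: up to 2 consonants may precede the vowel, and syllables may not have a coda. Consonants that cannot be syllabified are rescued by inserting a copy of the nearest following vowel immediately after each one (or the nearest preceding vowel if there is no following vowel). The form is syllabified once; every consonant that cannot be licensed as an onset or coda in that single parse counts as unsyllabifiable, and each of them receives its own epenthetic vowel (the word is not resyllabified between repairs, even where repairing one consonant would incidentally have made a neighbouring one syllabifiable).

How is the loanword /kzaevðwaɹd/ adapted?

kzaevaðwaɹada

Under (C)(C)V, the unsyllabifiable consonants are /v/, /ɹ/, /d/ (no codas are permitted; onsets may contain at most 2 consonants).
Inserting the epenthetic vowel yields /v/ → /va/, /ɹ/ → /ɹa/, /d/ → /da/.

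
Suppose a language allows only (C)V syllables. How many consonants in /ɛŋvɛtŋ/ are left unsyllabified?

Under (C)V, the unsyllabifiable consonants are /ŋ/, /t/, /ŋ/ (no codas are permitted; onsets are limited to one consonant).

3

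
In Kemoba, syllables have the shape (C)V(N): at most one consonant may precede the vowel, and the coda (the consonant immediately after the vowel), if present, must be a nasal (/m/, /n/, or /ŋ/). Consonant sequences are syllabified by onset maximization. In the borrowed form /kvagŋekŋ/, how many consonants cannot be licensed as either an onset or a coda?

Under (C)V(N), the unsyllabifiable consonants are /k/, /g/, /k/, /ŋ/ (only a nasal (/m/, /n/, or /ŋ/) is licensed in coda position; onsets are limited to one consonant).

4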